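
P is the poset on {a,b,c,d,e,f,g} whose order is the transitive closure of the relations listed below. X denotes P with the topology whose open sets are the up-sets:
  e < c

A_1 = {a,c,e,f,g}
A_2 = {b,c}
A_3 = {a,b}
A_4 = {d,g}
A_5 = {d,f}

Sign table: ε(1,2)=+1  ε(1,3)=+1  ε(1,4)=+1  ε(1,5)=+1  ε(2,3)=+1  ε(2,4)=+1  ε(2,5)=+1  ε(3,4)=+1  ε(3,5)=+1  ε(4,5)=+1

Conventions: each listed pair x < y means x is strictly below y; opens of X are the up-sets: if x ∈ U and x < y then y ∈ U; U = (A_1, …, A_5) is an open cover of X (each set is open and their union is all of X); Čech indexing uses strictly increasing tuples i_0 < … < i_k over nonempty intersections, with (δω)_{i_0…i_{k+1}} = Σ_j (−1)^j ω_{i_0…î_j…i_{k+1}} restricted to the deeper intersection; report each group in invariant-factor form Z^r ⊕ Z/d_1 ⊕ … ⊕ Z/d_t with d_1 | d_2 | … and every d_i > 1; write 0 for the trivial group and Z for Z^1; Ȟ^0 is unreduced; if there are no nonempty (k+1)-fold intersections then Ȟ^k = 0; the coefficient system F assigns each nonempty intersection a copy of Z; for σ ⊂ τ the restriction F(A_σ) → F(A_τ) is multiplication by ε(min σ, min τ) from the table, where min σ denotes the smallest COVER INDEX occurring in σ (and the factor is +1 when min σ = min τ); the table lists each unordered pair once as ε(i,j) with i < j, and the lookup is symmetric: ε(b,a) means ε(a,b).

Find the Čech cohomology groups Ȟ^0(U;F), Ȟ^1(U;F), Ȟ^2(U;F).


Ȟ^0 ≅ Z, Ȟ^1 ≅ Z^2, Ȟ^2 ≅ 0

intersection data:
  A12={c} A13={a} A14={g} A15={f} A23={b} A45={d}
C dims 5,6; δ0: rk 4, SNF 1^4
Ȟ^0 = (5 − 4) − 0 = 1, so Ȟ^0 ≅ Z
Ȟ^1 = (6 − 0) − 4 = 2, so Ȟ^1 ≅ Z^2
Ȟ^2 = (0 − 0) − 0 = 0, so Ȟ^2 ≅ 0


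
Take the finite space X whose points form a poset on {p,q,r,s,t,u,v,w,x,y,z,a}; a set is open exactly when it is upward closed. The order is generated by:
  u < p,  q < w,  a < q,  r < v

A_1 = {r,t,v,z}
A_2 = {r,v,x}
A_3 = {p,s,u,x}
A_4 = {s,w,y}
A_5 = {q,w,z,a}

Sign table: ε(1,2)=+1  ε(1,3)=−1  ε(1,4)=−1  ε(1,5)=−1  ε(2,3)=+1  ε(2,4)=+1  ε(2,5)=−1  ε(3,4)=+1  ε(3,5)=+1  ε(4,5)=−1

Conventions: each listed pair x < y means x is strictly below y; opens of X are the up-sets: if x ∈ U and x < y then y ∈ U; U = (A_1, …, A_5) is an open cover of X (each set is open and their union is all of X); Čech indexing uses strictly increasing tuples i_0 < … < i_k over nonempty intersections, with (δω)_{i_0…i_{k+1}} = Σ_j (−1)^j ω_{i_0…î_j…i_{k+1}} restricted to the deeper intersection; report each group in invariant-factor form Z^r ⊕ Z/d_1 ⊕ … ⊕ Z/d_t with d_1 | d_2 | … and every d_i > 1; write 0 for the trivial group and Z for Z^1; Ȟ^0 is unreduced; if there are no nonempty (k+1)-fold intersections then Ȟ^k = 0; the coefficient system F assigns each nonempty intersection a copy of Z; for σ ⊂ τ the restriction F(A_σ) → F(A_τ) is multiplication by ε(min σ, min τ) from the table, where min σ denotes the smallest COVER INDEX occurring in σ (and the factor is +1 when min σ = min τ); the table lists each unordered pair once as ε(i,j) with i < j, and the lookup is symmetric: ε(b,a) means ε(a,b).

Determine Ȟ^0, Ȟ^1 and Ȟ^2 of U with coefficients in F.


Ȟ^0(U;F) ≅ Z, Ȟ^1(U;F) ≅ Z, Ȟ^2(U;F) ≅ 0

intersection data:
  A12={r,v} A15={z} A23={x} A34={s} A45={w}
C dims 5,5; δ0: rk 4, SNF 1^4
Ȟ^0 = (5 − 4) − 0 = 1, so Ȟ^0 ≅ Z
Ȟ^1 = (5 − 0) − 4 = 1, so Ȟ^1 ≅ Z
Ȟ^2 = (0 − 0) − 0 = 0, so Ȟ^2 ≅ 0


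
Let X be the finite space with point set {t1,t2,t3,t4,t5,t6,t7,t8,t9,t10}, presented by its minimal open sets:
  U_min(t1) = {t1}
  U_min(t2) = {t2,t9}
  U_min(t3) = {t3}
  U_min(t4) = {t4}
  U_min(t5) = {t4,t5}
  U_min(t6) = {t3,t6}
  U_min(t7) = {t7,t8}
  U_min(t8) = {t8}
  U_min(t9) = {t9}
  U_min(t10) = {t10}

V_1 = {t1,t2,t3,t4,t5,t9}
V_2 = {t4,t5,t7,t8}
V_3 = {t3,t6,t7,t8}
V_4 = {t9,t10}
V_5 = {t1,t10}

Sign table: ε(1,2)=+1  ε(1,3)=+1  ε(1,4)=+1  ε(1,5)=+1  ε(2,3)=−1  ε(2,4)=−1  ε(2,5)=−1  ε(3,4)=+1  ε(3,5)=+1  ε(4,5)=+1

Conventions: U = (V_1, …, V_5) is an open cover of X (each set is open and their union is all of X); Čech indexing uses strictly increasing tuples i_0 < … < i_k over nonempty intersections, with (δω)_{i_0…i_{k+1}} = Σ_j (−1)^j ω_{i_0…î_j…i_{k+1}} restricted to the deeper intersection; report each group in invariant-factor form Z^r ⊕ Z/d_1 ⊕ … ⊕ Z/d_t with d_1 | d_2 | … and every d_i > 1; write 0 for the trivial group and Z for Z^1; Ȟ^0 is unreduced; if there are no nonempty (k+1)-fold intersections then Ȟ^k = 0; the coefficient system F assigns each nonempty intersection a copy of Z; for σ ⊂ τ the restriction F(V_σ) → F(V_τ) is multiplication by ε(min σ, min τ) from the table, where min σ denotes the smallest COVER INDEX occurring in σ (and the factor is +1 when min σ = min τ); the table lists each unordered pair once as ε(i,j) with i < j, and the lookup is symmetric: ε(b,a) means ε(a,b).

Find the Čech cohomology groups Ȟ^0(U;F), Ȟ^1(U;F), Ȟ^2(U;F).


Ȟ^0 ≅ 0,  Ȟ^1 ≅ Z ⊕ Z/2,  Ȟ^2 ≅ 0

nerve of the cover:
  V12={t4,t5} V13={t3} V14={t9} V15={t1} V23={t7,t8} V45={t10}
C dims 5,6; δ0: rk 5, SNF 1^4·2
Ȟ^0 = (5 − 5) − 0 = 0, so Ȟ^0 ≅ 0
Ȟ^1 = (6 − 0) − 5 = 1 plus torsion [2], so Ȟ^1 ≅ Z ⊕ Z/2
Ȟ^2 = (0 − 0) − 0 = 0, so Ȟ^2 ≅ 0


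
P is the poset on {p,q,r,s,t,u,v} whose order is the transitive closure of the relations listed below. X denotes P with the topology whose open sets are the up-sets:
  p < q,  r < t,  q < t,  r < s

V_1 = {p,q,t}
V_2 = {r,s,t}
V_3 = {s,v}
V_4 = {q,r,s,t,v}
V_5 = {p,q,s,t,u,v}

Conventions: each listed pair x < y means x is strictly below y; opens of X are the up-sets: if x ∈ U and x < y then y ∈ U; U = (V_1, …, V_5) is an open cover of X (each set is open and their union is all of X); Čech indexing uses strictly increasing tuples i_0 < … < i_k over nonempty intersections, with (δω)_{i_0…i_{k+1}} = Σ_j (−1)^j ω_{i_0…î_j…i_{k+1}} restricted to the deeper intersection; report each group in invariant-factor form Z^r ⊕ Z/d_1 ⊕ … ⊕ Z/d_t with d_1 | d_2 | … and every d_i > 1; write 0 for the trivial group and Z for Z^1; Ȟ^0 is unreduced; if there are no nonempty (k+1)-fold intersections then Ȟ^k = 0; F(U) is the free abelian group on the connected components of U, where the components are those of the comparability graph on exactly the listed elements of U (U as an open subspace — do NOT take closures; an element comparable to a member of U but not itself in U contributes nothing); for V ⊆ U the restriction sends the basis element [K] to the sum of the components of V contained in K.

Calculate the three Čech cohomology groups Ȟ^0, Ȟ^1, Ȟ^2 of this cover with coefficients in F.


nonempty intersections:
  V12={t} V14={q,t} V15={p,q,t} V23={s} V24={r,s,t} V25={s,t} V34={s,v} V35={s,v} V45={q,s,t,v}
  V124={t} V125={t} V145={q,t} V234={s} V235={s} V245={s,t} V345={s,v}
  V1245={t} V2345={s}
components per intersection:
  V1: {p,q,t}
  V2: {r,s,t}
  V3: {s} {v}
  V4: {q,r,s,t} {v}
  V5: {p,q,t} {s} {u} {v}
  V12: {t}
  V14: {q,t}
  V15: {p,q,t}
  V23: {s}
  V24: {r,s,t}
  V25: {s} {t}
  V34: {s} {v}
  V35: {s} {v}
  V45: {q,t} {s} {v}
  V124: {t}
  V125: {t}
  V145: {q,t}
  V234: {s}
  V235: {s}
  V245: {s} {t}
  V345: {s} {v}
  V1245: {t}
  V2345: {s}
C dims 10,14,9,2; δ0: rk 7, SNF 1^7; δ1: rk 7, SNF 1^7; δ2: rk 2, SNF 1^2
Ȟ^0: (10−7)−0=3 ⇒ Z^3
Ȟ^1: (14−7)−7=0 ⇒ 0
Ȟ^2: (9−2)−7=0 ⇒ 0

Ȟ^0 ≅ Z^3,  Ȟ^1 ≅ 0,  Ȟ^2 ≅ 0


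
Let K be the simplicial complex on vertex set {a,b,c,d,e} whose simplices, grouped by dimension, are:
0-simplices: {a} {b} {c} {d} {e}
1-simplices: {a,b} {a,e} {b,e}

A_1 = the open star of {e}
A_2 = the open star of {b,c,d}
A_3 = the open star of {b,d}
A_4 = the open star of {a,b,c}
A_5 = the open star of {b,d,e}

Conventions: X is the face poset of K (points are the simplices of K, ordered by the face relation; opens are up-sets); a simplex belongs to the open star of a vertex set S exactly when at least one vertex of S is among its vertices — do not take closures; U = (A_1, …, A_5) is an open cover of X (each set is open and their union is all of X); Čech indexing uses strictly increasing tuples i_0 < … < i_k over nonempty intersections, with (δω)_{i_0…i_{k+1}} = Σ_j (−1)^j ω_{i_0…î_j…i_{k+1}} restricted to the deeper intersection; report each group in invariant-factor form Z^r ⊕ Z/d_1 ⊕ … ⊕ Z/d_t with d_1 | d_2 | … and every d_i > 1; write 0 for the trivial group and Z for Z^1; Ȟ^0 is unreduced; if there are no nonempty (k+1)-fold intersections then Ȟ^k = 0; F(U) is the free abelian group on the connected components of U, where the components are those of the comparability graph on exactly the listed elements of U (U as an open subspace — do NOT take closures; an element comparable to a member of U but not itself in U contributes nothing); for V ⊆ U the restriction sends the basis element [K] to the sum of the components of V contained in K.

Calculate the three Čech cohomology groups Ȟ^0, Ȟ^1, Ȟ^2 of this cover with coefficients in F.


Ȟ^0 = Z^3; Ȟ^1 = Z; Ȟ^2 = 0

nerve simplices:
  A1={{e},{a,e},{b,e}} A2={{b},{c},{d},{a,b},{b,e}} A3={{b},{d},{a,b},{b,e}} A4={{a},{b},{c},{a,b},{a,e},{b,e}} A5={{b},{d},{e},{a,b},{a,e},{b,e}}
  A12={{b,e}} A13={{b,e}} A14={{a,e},{b,e}} A15={{e},{a,e},{b,e}} A23={{b},{d},{a,b},{b,e}} A24={{b},{c},{a,b},{b,e}} A25={{b},{d},{a,b},{b,e}} A34={{b},{a,b},{b,e}} A35={{b},{d},{a,b},{b,e}} A45={{b},{a,b},{a,e},{b,e}}
  A123={{b,e}} A124={{b,e}} A125={{b,e}} A134={{b,e}} A135={{b,e}} A145={{a,e},{b,e}} A234={{b},{a,b},{b,e}} A235={{b},{d},{a,b},{b,e}} A245={{b},{a,b},{b,e}} A345={{b},{a,b},{b,e}}
  A1234={{b,e}} A1235={{b,e}} A1245={{b,e}} A1345={{b,e}} A2345={{b},{a,b},{b,e}}
  A12345={{b,e}}
components per intersection:
  A1: {{e},{a,e},{b,e}}
  A2: {{b},{a,b},{b,e}} {{c}} {{d}}
  A3: {{b},{a,b},{b,e}} {{d}}
  A4: {{a},{b},{a,b},{a,e},{b,e}} {{c}}
  A5: {{b},{e},{a,b},{a,e},{b,e}} {{d}}
  A12: {{b,e}}
  A13: {{b,e}}
  A14: {{a,e}} {{b,e}}
  A15: {{e},{a,e},{b,e}}
  A23: {{b},{a,b},{b,e}} {{d}}
  A24: {{b},{a,b},{b,e}} {{c}}
  A25: {{b},{a,b},{b,e}} {{d}}
  A34: {{b},{a,b},{b,e}}
  A35: {{b},{a,b},{b,e}} {{d}}
  A45: {{b},{a,b},{b,e}} {{a,e}}
  A123: {{b,e}}
  A124: {{b,e}}
  A125: {{b,e}}
  A134: {{b,e}}
  A135: {{b,e}}
  A145: {{a,e}} {{b,e}}
  A234: {{b},{a,b},{b,e}}
  A235: {{b},{a,b},{b,e}} {{d}}
  A245: {{b},{a,b},{b,e}}
  A345: {{b},{a,b},{b,e}}
  A1234: {{b,e}}
  A1235: {{b,e}}
  A1245: {{b,e}}
  A1345: {{b,e}}
  A2345: {{b},{a,b},{b,e}}
  A12345: {{b,e}}
C dims 10,16,12,5; δ0: rk 7, SNF 1^7; δ1: rk 8, SNF 1^8; δ2: rk 4, SNF 1^4
degree 0: 10−7−0 = 3 → Ȟ^0 ≅ Z^3
degree 1: 16−8−7 = 1 → Ȟ^1 ≅ Z
degree 2: 12−4−8 = 0 → Ȟ^2 ≅ 0


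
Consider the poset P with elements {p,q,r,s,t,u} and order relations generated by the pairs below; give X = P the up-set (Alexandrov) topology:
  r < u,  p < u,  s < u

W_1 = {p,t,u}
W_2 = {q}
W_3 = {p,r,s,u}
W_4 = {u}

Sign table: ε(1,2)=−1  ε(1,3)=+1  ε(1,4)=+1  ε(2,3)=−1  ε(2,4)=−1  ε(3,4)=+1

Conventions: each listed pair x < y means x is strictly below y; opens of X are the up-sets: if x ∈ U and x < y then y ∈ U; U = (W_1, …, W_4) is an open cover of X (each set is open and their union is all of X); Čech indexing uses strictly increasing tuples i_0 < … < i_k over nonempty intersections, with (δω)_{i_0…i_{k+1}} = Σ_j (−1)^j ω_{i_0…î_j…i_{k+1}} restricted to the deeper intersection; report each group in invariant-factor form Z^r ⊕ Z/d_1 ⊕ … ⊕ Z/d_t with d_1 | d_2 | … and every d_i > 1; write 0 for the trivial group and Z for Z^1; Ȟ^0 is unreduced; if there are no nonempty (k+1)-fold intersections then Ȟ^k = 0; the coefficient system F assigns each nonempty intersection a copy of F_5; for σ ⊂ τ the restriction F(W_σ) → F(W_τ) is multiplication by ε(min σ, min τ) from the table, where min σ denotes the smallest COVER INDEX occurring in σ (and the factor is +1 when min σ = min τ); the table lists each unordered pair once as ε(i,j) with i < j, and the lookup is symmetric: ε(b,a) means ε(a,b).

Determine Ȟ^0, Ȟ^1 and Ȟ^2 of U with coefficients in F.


Ȟ^0 = Z/5 ⊕ Z/5; Ȟ^1 = 0; Ȟ^2 = 0

nonempty intersections:
  W13={p,u} W14={u} W34={u}
  W134={u}
C dims 4,3,1; δ0: rk_F5 2; δ1: rk_F5 1
Ȟ^0: (4−2)−0=2 ⇒ Z/5 ⊕ Z/5
Ȟ^1: (3−1)−2=0 ⇒ 0
Ȟ^2: (1−0)−1=0 ⇒ 0


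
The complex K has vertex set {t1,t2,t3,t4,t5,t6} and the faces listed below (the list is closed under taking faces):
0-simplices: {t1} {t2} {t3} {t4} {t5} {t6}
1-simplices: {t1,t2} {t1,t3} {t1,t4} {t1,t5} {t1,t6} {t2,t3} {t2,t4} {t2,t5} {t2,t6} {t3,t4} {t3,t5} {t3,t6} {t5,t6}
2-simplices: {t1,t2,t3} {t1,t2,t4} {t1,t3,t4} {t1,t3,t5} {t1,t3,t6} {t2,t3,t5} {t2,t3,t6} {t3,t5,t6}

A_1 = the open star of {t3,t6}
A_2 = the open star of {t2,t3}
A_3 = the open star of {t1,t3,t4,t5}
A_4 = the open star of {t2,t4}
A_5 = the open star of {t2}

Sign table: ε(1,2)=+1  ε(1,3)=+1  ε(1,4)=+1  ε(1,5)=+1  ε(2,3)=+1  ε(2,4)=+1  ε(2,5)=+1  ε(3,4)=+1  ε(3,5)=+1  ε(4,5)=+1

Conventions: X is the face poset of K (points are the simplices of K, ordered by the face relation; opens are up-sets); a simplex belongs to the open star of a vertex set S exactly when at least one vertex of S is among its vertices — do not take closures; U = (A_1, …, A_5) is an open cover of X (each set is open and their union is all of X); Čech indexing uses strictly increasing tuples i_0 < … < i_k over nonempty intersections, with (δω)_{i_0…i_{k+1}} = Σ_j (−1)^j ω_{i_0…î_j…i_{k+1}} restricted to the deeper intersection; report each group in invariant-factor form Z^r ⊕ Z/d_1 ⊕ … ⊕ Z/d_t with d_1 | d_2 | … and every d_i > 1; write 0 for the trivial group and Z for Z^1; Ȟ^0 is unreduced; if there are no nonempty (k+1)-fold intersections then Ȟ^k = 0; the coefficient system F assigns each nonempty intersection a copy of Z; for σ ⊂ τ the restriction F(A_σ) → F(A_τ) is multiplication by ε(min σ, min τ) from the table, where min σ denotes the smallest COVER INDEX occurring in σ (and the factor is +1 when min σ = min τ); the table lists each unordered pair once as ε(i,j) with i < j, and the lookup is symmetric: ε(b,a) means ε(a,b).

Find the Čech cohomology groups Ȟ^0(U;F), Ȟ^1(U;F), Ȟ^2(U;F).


Ȟ^0 ≅ Z,  Ȟ^1 ≅ 0,  Ȟ^2 ≅ 0

intersection data:
  A1={{t3},{t6},{t1,t3},{t1,t6},{t2,t3},{t2,t6},{t3,t4},{t3,t5},{t3,t6},{t5,t6},{t1,t2,t3},{t1,t3,t4},{t1,t3,t5},{t1,t3,t6},{t2,t3,t5},{t2,t3,t6},{t3,t5,t6}} A2={{t2},{t3},{t1,t2},{t1,t3},{t2,t3},{t2,t4},{t2,t5},{t2,t6},{t3,t4},{t3,t5},{t3,t6},{t1,t2,t3},{t1,t2,t4},{t1,t3,t4},{t1,t3,t5},{t1,t3,t6},{t2,t3,t5},{t2,t3,t6},{t3,t5,t6}} A3={{t1},{t3},{t4},{t5},{t1,t2},{t1,t3},{t1,t4},{t1,t5},{t1,t6},{t2,t3},{t2,t4},{t2,t5},{t3,t4},{t3,t5},{t3,t6},{t5,t6},{t1,t2,t3},{t1,t2,t4},{t1,t3,t4},{t1,t3,t5},{t1,t3,t6},{t2,t3,t5},{t2,t3,t6},{t3,t5,t6}} A4={{t2},{t4},{t1,t2},{t1,t4},{t2,t3},{t2,t4},{t2,t5},{t2,t6},{t3,t4},{t1,t2,t3},{t1,t2,t4},{t1,t3,t4},{t2,t3,t5},{t2,t3,t6}} A5={{t2},{t1,t2},{t2,t3},{t2,t4},{t2,t5},{t2,t6},{t1,t2,t3},{t1,t2,t4},{t2,t3,t5},{t2,t3,t6}}
  A12={{t3},{t1,t3},{t2,t3},{t2,t6},{t3,t4},{t3,t5},{t3,t6},{t1,t2,t3},{t1,t3,t4},{t1,t3,t5},{t1,t3,t6},{t2,t3,t5},{t2,t3,t6},{t3,t5,t6}} A13={{t3},{t1,t3},{t1,t6},{t2,t3},{t3,t4},{t3,t5},{t3,t6},{t5,t6},{t1,t2,t3},{t1,t3,t4},{t1,t3,t5},{t1,t3,t6},{t2,t3,t5},{t2,t3,t6},{t3,t5,t6}} A14={{t2,t3},{t2,t6},{t3,t4},{t1,t2,t3},{t1,t3,t4},{t2,t3,t5},{t2,t3,t6}} A15={{t2,t3},{t2,t6},{t1,t2,t3},{t2,t3,t5},{t2,t3,t6}} A23={{t3},{t1,t2},{t1,t3},{t2,t3},{t2,t4},{t2,t5},{t3,t4},{t3,t5},{t3,t6},{t1,t2,t3},{t1,t2,t4},{t1,t3,t4},{t1,t3,t5},{t1,t3,t6},{t2,t3,t5},{t2,t3,t6},{t3,t5,t6}} A24={{t2},{t1,t2},{t2,t3},{t2,t4},{t2,t5},{t2,t6},{t3,t4},{t1,t2,t3},{t1,t2,t4},{t1,t3,t4},{t2,t3,t5},{t2,t3,t6}} A25={{t2},{t1,t2},{t2,t3},{t2,t4},{t2,t5},{t2,t6},{t1,t2,t3},{t1,t2,t4},{t2,t3,t5},{t2,t3,t6}} A34={{t4},{t1,t2},{t1,t4},{t2,t3},{t2,t4},{t2,t5},{t3,t4},{t1,t2,t3},{t1,t2,t4},{t1,t3,t4},{t2,t3,t5},{t2,t3,t6}} A35={{t1,t2},{t2,t3},{t2,t4},{t2,t5},{t1,t2,t3},{t1,t2,t4},{t2,t3,t5},{t2,t3,t6}} A45={{t2},{t1,t2},{t2,t3},{t2,t4},{t2,t5},{t2,t6},{t1,t2,t3},{t1,t2,t4},{t2,t3,t5},{t2,t3,t6}}
  A123={{t3},{t1,t3},{t2,t3},{t3,t4},{t3,t5},{t3,t6},{t1,t2,t3},{t1,t3,t4},{t1,t3,t5},{t1,t3,t6},{t2,t3,t5},{t2,t3,t6},{t3,t5,t6}} A124={{t2,t3},{t2,t6},{t3,t4},{t1,t2,t3},{t1,t3,t4},{t2,t3,t5},{t2,t3,t6}} A125={{t2,t3},{t2,t6},{t1,t2,t3},{t2,t3,t5},{t2,t3,t6}} A134={{t2,t3},{t3,t4},{t1,t2,t3},{t1,t3,t4},{t2,t3,t5},{t2,t3,t6}} A135={{t2,t3},{t1,t2,t3},{t2,t3,t5},{t2,t3,t6}} A145={{t2,t3},{t2,t6},{t1,t2,t3},{t2,t3,t5},{t2,t3,t6}} A234={{t1,t2},{t2,t3},{t2,t4},{t2,t5},{t3,t4},{t1,t2,t3},{t1,t2,t4},{t1,t3,t4},{t2,t3,t5},{t2,t3,t6}} A235={{t1,t2},{t2,t3},{t2,t4},{t2,t5},{t1,t2,t3},{t1,t2,t4},{t2,t3,t5},{t2,t3,t6}} A245={{t2},{t1,t2},{t2,t3},{t2,t4},{t2,t5},{t2,t6},{t1,t2,t3},{t1,t2,t4},{t2,t3,t5},{t2,t3,t6}} A345={{t1,t2},{t2,t3},{t2,t4},{t2,t5},{t1,t2,t3},{t1,t2,t4},{t2,t3,t5},{t2,t3,t6}}
  A1234={{t2,t3},{t3,t4},{t1,t2,t3},{t1,t3,t4},{t2,t3,t5},{t2,t3,t6}} A1235={{t2,t3},{t1,t2,t3},{t2,t3,t5},{t2,t3,t6}} A1245={{t2,t3},{t2,t6},{t1,t2,t3},{t2,t3,t5},{t2,t3,t6}} A1345={{t2,t3},{t1,t2,t3},{t2,t3,t5},{t2,t3,t6}} A2345={{t1,t2},{t2,t3},{t2,t4},{t2,t5},{t1,t2,t3},{t1,t2,t4},{t2,t3,t5},{t2,t3,t6}}
  A12345={{t2,t3},{t1,t2,t3},{t2,t3,t5},{t2,t3,t6}}
C dims 5,10,10,5; δ0: rk 4, SNF 1^4; δ1: rk 6, SNF 1^6; δ2: rk 4, SNF 1^4
Ȟ^0 = (5 − 4) − 0 = 1, so Ȟ^0 ≅ Z
Ȟ^1 = (10 − 6) − 4 = 0, so Ȟ^1 ≅ 0
Ȟ^2 = (10 − 4) − 6 = 0, so Ȟ^2 ≅ 0


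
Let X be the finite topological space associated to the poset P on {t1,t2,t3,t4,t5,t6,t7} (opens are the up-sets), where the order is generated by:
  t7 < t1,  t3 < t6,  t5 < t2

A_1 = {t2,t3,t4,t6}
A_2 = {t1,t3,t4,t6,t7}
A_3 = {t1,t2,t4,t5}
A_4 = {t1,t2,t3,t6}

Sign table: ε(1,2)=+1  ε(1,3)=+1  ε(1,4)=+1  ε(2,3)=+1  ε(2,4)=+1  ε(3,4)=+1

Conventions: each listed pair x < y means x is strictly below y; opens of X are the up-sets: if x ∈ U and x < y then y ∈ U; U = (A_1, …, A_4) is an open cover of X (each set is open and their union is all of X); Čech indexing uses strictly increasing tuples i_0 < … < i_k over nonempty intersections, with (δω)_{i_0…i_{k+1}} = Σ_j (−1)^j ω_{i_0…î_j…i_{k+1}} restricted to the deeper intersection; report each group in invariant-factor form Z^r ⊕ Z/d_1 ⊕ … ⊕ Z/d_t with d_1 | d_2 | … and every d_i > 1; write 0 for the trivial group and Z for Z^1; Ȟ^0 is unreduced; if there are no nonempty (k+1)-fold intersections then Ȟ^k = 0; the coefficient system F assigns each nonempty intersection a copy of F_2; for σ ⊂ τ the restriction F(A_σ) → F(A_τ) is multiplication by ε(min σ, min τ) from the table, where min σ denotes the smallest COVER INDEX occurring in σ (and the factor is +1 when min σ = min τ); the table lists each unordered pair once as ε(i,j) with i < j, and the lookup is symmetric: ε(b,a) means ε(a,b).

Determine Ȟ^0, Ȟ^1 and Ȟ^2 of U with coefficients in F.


nerve simplices:
  A12={t3,t4,t6} A13={t2,t4} A14={t2,t3,t6} A23={t1,t4} A24={t1,t3,t6} A34={t1,t2}
  A123={t4} A124={t3,t6} A134={t2} A234={t1}
C dims 4,6,4; δ0: rk_F2 3; δ1: rk_F2 3
degree 0: 4−3−0 = 1 → Ȟ^0 ≅ Z/2
degree 1: 6−3−3 = 0 → Ȟ^1 ≅ 0
degree 2: 4−0−3 = 1 → Ȟ^2 ≅ Z/2

Ȟ^0 ≅ Z/2; Ȟ^1 ≅ 0; Ȟ^2 ≅ Z/2


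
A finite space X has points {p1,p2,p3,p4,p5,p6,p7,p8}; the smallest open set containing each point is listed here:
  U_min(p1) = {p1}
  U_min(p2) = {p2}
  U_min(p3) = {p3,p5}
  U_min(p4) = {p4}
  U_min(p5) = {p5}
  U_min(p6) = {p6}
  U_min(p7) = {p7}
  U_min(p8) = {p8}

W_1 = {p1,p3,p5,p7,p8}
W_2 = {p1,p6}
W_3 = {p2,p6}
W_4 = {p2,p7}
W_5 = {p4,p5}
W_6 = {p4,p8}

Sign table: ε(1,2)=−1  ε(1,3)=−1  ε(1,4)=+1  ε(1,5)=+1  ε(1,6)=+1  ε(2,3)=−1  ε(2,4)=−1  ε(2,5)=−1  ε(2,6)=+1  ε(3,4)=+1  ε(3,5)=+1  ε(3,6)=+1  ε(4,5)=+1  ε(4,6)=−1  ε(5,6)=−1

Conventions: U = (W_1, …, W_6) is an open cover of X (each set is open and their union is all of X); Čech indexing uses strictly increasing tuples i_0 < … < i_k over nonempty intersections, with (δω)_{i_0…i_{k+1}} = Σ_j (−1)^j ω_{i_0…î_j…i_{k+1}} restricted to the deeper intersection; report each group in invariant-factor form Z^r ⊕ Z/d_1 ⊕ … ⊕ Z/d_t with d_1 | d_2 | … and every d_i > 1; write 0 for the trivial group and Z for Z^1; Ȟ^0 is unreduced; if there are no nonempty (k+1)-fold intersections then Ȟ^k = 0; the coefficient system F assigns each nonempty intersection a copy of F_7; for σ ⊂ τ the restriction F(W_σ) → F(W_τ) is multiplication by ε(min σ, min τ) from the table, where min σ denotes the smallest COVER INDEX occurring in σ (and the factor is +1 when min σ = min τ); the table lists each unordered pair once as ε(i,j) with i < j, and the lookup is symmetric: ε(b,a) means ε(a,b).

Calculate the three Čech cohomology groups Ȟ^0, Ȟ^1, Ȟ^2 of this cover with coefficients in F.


nonempty intersections:
  W12={p1} W14={p7} W15={p5} W16={p8} W23={p6} W34={p2} W56={p4}
C dims 6,7; δ0: rk_F7 6
Ȟ^0: (6−6)−0=0 ⇒ 0
Ȟ^1: (7−0)−6=1 ⇒ Z/7
Ȟ^2: (0−0)−0=0 ⇒ 0

Ȟ^0 ≅ 0, Ȟ^1 ≅ Z/7 and Ȟ^2 ≅ 0


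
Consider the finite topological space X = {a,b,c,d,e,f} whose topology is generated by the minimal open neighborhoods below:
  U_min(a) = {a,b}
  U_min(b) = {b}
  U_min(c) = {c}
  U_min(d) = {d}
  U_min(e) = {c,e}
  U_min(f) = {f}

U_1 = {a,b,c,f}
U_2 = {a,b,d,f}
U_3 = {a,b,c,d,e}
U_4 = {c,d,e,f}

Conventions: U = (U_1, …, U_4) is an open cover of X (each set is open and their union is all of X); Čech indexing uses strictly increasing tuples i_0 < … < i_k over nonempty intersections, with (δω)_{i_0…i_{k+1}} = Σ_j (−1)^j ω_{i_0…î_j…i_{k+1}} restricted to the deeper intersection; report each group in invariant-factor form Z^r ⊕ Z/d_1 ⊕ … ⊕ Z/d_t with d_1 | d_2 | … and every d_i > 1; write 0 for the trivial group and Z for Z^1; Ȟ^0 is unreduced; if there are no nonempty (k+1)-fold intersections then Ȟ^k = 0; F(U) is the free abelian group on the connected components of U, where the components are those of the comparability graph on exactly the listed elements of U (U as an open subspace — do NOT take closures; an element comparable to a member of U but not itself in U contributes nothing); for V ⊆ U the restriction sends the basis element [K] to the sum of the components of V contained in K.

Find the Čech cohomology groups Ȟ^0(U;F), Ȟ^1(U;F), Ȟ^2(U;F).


Ȟ^0 = Z^4; Ȟ^1 = 0; Ȟ^2 = 0

nerve of the cover:
  U12={a,b,f} U13={a,b,c} U14={c,f} U23={a,b,d} U24={d,f} U34={c,d,e}
  U123={a,b} U124={f} U134={c} U234={d}
components per intersection:
  U1: {a,b} {c} {f}
  U2: {a,b} {d} {f}
  U3: {a,b} {c,e} {d}
  U4: {c,e} {d} {f}
  U12: {a,b} {f}
  U13: {a,b} {c}
  U14: {c} {f}
  U23: {a,b} {d}
  U24: {d} {f}
  U34: {c,e} {d}
  U123: {a,b}
  U124: {f}
  U134: {c}
  U234: {d}
C dims 12,12,4; δ0: rk 8, SNF 1^8; δ1: rk 4, SNF 1^4
Ȟ^0 = (12 − 8) − 0 = 4, so Ȟ^0 ≅ Z^4
Ȟ^1 = (12 − 4) − 8 = 0, so Ȟ^1 ≅ 0
Ȟ^2 = (4 − 0) − 4 = 0, so Ȟ^2 ≅ 0


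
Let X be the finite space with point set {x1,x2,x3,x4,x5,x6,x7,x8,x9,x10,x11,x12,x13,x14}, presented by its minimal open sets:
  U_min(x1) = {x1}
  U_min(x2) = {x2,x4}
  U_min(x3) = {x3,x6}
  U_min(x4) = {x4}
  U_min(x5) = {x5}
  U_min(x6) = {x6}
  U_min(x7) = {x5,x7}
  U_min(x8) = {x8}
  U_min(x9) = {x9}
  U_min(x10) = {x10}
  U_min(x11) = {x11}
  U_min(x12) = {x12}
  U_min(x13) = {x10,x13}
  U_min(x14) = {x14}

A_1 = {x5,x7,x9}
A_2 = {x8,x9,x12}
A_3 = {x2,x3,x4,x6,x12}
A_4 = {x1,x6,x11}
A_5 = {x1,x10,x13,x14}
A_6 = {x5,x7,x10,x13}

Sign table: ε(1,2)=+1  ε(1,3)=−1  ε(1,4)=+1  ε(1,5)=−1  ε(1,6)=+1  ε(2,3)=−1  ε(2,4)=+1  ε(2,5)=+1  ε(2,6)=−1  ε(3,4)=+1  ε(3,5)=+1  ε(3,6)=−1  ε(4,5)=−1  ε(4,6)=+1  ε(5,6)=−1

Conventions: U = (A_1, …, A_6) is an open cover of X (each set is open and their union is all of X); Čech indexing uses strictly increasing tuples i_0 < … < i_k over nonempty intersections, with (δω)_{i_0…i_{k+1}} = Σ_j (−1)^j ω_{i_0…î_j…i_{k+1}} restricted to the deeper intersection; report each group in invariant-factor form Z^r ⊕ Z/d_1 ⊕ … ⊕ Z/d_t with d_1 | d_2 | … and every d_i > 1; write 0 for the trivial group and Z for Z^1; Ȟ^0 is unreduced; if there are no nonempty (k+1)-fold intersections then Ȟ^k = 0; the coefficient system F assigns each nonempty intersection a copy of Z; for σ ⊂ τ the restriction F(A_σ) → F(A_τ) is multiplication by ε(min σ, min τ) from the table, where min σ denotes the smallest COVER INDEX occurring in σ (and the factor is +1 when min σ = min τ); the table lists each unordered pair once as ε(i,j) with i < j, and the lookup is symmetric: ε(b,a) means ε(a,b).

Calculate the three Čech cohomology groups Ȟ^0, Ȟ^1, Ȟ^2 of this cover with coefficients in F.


Ȟ^0 = 0, Ȟ^1 = Z/2 and Ȟ^2 = 0

nerve of the cover:
  A12={x9} A16={x5,x7} A23={x12} A34={x6} A45={x1} A56={x10,x13}
C dims 6,6; δ0: rk 6, SNF 1^5·2
Ȟ^0 = (6 − 6) − 0 = 0, so Ȟ^0 ≅ 0
Ȟ^1 = (6 − 0) − 6 = 0 plus torsion [2], so Ȟ^1 ≅ Z/2
Ȟ^2 = (0 − 0) − 0 = 0, so Ȟ^2 ≅ 0


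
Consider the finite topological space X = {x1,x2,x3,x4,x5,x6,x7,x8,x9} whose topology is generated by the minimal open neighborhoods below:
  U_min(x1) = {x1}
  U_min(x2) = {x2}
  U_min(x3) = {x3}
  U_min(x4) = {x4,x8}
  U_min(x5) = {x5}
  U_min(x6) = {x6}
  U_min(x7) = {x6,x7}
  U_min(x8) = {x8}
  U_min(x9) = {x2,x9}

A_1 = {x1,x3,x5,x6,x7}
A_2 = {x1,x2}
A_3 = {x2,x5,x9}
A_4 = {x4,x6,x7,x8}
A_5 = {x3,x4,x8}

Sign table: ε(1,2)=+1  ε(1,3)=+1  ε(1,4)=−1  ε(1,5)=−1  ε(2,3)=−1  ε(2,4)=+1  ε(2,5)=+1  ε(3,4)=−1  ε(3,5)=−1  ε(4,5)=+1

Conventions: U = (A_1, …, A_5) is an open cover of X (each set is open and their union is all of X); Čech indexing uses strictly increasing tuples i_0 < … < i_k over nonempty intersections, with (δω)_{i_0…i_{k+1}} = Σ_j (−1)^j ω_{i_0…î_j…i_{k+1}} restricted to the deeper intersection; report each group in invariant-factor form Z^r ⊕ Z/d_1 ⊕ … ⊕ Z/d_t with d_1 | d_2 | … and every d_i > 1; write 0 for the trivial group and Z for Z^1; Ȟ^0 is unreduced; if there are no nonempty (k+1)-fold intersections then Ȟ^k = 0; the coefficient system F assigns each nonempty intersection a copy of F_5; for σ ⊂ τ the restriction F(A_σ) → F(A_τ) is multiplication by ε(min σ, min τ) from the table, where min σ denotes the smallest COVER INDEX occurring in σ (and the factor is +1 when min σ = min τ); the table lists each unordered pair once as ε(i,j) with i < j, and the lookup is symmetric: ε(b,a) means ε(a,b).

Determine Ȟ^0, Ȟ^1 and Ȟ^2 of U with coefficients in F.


Ȟ^0(U;F) ≅ 0, Ȟ^1(U;F) ≅ Z/5, Ȟ^2(U;F) ≅ 0

cover nerve:
  A12={x1} A13={x5} A14={x6,x7} A15={x3} A23={x2} A45={x4,x8}
C dims 5,6; δ0: rk_F5 5
Ȟ^0: (5−5)−0=0 ⇒ 0
Ȟ^1: (6−0)−5=1 ⇒ Z/5
Ȟ^2: (0−0)−0=0 ⇒ 0


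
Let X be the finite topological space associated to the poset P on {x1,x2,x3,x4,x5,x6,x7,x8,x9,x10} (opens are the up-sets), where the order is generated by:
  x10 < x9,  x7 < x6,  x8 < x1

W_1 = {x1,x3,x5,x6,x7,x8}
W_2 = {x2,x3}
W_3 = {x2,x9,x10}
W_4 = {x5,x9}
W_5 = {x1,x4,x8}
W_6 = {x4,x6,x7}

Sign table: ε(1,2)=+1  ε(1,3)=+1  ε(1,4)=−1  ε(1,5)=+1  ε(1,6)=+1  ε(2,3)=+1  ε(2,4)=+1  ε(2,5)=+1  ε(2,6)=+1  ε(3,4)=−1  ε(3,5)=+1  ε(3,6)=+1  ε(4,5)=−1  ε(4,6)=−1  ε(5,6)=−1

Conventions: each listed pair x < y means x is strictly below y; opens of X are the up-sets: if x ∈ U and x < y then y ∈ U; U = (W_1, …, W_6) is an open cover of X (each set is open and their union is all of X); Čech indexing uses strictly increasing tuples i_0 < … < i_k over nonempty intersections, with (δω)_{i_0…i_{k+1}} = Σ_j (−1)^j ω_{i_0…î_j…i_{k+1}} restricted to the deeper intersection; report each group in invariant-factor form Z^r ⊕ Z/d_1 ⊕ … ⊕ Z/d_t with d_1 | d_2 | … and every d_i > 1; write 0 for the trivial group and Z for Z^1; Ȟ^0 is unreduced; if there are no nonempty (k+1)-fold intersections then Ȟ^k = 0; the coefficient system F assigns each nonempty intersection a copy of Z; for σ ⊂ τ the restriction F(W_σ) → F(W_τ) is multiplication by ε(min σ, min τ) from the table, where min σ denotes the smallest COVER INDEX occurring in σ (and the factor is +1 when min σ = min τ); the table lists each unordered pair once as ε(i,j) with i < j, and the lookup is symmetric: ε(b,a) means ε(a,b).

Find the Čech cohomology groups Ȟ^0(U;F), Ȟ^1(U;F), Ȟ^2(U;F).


Ȟ^0 ≅ 0, Ȟ^1 ≅ Z ⊕ Z/2, Ȟ^2 ≅ 0

nonempty overlaps:
  W12={x3} W14={x5} W15={x1,x8} W16={x6,x7} W23={x2} W34={x9} W56={x4}
C dims 6,7; δ0: rk 6, SNF 1^5·2
degree 0: 6−6−0 = 0 → Ȟ^0 ≅ 0
degree 1: 7−0−6 = 1 plus torsion [2] → Ȟ^1 ≅ Z ⊕ Z/2
degree 2: 0−0−0 = 0 → Ȟ^2 ≅ 0


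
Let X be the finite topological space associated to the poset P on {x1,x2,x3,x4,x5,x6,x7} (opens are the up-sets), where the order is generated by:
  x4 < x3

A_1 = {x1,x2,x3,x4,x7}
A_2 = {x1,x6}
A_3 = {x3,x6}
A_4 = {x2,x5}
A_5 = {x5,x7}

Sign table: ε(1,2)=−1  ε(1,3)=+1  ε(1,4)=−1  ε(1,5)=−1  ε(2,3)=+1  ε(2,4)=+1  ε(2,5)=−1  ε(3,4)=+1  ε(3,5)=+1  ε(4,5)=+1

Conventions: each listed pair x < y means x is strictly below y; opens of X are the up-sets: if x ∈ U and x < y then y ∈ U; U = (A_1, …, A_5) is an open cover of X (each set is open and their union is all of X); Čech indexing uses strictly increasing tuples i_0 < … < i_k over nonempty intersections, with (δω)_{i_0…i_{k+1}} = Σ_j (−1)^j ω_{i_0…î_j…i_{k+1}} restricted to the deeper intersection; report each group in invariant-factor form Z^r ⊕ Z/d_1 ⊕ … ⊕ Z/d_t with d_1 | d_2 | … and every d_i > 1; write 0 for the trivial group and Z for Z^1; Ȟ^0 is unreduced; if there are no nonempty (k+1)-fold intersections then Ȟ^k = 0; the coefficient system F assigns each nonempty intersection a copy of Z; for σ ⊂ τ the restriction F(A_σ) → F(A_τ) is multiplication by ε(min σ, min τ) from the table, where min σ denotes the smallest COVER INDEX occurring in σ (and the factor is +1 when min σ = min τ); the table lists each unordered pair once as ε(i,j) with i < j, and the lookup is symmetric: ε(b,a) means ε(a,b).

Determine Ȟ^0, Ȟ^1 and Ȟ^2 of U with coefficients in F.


Ȟ^0 = 0,  Ȟ^1 = Z ⊕ Z/2,  Ȟ^2 = 0

nerve simplices:
  A12={x1} A13={x3} A14={x2} A15={x7} A23={x6} A45={x5}
C dims 5,6; δ0: rk 5, SNF 1^4·2
degree 0: 5−5−0 = 0 → Ȟ^0 ≅ 0
degree 1: 6−0−5 = 1 plus torsion [2] → Ȟ^1 ≅ Z ⊕ Z/2
degree 2: 0−0−0 = 0 → Ȟ^2 ≅ 0


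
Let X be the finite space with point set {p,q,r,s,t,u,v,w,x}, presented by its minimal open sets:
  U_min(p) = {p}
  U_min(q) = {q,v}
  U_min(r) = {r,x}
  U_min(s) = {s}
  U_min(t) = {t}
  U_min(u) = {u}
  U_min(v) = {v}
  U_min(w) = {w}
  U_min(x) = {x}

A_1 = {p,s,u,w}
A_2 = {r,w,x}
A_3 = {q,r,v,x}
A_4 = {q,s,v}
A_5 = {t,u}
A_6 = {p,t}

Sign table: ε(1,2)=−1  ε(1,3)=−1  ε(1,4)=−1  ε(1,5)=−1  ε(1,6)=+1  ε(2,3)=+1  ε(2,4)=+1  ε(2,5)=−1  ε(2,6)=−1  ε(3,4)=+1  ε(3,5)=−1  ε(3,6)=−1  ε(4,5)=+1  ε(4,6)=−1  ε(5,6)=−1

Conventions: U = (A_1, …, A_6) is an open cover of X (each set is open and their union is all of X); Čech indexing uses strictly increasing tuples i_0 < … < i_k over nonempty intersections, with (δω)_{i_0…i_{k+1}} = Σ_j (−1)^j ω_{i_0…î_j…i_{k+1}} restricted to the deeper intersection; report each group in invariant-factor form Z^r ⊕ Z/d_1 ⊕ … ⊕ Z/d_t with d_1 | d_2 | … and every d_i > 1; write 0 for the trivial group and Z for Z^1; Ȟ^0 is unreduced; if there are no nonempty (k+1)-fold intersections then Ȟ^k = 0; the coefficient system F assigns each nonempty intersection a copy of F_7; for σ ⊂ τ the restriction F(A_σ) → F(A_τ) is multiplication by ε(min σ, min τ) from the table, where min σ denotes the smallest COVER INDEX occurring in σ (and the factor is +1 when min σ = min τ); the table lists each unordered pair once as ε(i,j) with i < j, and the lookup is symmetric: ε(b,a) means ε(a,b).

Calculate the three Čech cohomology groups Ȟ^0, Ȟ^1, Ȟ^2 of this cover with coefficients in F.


nonempty overlaps:
  A12={w} A14={s} A15={u} A16={p} A23={r,x} A34={q,v} A56={t}
C dims 6,7; δ0: rk_F7 5
degree 0: 6−5−0 = 1 → Ȟ^0 ≅ Z/7
degree 1: 7−0−5 = 2 → Ȟ^1 ≅ Z/7 ⊕ Z/7
degree 2: 0−0−0 = 0 → Ȟ^2 ≅ 0

Ȟ^0 ≅ Z/7,  Ȟ^1 ≅ Z/7 ⊕ Z/7,  Ȟ^2 ≅ 0


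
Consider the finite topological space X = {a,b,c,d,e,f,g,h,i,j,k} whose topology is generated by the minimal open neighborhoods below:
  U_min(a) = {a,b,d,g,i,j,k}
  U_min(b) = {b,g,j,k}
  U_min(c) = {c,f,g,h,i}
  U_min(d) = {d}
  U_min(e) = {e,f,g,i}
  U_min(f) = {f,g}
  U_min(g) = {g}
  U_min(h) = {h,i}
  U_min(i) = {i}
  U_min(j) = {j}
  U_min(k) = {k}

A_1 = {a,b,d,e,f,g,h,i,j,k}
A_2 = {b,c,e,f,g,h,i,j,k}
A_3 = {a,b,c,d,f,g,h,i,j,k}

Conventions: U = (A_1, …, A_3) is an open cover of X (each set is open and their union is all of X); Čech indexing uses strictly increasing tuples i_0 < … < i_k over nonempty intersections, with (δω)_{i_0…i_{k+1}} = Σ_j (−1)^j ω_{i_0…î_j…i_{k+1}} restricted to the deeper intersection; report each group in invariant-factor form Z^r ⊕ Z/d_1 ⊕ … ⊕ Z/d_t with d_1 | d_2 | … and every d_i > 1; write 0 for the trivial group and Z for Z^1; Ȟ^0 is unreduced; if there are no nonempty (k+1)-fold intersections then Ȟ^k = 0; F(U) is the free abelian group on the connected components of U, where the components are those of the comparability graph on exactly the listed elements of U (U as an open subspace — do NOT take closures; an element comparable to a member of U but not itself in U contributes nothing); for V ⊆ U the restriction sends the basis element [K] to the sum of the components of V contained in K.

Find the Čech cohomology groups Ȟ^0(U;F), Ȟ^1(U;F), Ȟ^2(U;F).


Ȟ^0(U;F) ≅ Z; Ȟ^1(U;F) ≅ 0; Ȟ^2(U;F) ≅ Z

nerve simplices:
  A12={b,e,f,g,h,i,j,k} A13={a,b,d,f,g,h,i,j,k} A23={b,c,f,g,h,i,j,k}
  A123={b,f,g,h,i,j,k}
components per intersection:
  A1: {a,b,d,e,f,g,h,i,j,k}
  A2: {b,c,e,f,g,h,i,j,k}
  A3: {a,b,c,d,f,g,h,i,j,k}
  A12: {b,e,f,g,h,i,j,k}
  A13: {a,b,d,f,g,h,i,j,k}
  A23: {b,c,f,g,h,i,j,k}
  A123: {b,f,g,j,k} {h,i}
C dims 3,3,2; δ0: rk 2, SNF 1^2; δ1: rk 1, SNF 1^1
degree 0: 3−2−0 = 1 → Ȟ^0 ≅ Z
degree 1: 3−1−2 = 0 → Ȟ^1 ≅ 0
degree 2: 2−0−1 = 1 → Ȟ^2 ≅ Z


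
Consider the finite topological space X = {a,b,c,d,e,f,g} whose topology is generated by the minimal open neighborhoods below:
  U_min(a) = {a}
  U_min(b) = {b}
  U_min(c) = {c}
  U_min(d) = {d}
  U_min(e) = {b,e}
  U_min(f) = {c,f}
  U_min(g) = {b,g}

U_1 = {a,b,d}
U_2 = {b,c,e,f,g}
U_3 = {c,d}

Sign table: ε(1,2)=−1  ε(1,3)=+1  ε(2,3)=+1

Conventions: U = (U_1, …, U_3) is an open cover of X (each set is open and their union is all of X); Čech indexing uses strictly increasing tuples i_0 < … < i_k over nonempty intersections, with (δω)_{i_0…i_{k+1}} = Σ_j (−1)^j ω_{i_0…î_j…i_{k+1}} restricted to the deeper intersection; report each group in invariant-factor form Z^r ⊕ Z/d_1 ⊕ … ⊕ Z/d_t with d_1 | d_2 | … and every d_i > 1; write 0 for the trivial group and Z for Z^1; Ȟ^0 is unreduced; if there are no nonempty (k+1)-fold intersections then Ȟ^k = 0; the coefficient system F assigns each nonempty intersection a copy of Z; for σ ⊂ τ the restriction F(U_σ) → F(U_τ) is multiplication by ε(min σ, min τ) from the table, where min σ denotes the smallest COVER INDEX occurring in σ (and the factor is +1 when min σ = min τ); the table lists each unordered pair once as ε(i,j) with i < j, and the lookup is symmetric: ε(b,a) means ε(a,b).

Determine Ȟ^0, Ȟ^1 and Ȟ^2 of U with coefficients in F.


Ȟ^0 = 0,  Ȟ^1 = Z/2,  Ȟ^2 = 0

nerve simplices:
  U12={b} U13={d} U23={c}
C dims 3,3; δ0: rk 3, SNF 1^2·2
degree 0: 3−3−0 = 0 → Ȟ^0 ≅ 0
degree 1: 3−0−3 = 0 plus torsion [2] → Ȟ^1 ≅ Z/2
degree 2: 0−0−0 = 0 → Ȟ^2 ≅ 0


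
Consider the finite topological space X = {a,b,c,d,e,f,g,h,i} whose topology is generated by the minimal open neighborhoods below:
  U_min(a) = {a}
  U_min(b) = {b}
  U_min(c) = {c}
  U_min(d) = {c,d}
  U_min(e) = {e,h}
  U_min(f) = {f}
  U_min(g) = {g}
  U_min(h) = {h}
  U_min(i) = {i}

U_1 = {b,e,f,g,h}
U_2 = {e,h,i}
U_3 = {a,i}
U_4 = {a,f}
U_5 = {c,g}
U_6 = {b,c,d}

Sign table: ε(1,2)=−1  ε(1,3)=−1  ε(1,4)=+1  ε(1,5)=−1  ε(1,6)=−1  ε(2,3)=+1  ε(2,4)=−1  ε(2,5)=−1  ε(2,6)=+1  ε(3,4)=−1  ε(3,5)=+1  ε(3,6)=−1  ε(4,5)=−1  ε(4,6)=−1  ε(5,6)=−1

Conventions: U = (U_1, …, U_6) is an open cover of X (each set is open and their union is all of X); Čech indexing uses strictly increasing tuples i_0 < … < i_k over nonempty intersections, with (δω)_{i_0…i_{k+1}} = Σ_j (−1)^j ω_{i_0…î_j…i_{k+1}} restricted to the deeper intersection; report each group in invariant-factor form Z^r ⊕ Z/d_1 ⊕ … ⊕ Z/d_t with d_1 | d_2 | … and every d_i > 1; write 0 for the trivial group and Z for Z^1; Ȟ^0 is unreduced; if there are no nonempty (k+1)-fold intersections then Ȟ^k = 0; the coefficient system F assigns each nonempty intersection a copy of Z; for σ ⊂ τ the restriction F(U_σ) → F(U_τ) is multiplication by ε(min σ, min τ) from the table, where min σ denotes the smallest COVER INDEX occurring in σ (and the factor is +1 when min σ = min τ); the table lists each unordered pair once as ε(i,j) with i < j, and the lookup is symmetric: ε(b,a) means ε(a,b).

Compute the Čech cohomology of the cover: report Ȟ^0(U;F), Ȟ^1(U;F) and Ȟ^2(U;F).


Ȟ^0(U;F) ≅ 0, Ȟ^1(U;F) ≅ Z ⊕ Z/2, Ȟ^2(U;F) ≅ 0

nonempty overlaps:
  U12={e,h} U14={f} U15={g} U16={b} U23={i} U34={a} U56={c}
C dims 6,7; δ0: rk 6, SNF 1^5·2
degree 0: 6−6−0 = 0 → Ȟ^0 ≅ 0
degree 1: 7−0−6 = 1 plus torsion [2] → Ȟ^1 ≅ Z ⊕ Z/2
degree 2: 0−0−0 = 0 → Ȟ^2 ≅ 0


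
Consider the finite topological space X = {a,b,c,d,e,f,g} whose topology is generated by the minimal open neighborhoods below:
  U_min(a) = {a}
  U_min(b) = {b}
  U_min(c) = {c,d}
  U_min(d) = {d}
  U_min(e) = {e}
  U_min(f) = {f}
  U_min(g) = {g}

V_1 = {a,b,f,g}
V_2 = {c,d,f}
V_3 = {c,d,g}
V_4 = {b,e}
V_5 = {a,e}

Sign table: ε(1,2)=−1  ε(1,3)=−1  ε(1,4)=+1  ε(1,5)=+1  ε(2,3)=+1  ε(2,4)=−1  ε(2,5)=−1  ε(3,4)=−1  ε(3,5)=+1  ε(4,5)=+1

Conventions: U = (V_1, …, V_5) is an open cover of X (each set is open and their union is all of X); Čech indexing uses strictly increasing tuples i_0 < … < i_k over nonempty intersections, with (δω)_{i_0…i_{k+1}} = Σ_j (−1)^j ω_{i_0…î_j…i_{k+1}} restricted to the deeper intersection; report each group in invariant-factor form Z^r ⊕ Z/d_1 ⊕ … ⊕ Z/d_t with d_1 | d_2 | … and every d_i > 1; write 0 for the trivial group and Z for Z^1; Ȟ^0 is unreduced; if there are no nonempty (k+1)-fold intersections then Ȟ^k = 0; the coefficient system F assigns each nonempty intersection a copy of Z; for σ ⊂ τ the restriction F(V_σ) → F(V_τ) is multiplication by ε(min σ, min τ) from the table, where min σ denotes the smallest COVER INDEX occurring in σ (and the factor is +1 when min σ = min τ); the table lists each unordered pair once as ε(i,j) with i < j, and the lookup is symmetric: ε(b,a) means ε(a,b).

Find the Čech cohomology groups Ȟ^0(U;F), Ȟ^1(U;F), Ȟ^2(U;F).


intersection data:
  V12={f} V13={g} V14={b} V15={a} V23={c,d} V45={e}
C dims 5,6; δ0: rk 4, SNF 1^4
Ȟ^0 = (5 − 4) − 0 = 1, so Ȟ^0 ≅ Z
Ȟ^1 = (6 − 0) − 4 = 2, so Ȟ^1 ≅ Z^2
Ȟ^2 = (0 − 0) − 0 = 0, so Ȟ^2 ≅ 0

Ȟ^0 ≅ Z, Ȟ^1 ≅ Z^2, Ȟ^2 ≅ 0


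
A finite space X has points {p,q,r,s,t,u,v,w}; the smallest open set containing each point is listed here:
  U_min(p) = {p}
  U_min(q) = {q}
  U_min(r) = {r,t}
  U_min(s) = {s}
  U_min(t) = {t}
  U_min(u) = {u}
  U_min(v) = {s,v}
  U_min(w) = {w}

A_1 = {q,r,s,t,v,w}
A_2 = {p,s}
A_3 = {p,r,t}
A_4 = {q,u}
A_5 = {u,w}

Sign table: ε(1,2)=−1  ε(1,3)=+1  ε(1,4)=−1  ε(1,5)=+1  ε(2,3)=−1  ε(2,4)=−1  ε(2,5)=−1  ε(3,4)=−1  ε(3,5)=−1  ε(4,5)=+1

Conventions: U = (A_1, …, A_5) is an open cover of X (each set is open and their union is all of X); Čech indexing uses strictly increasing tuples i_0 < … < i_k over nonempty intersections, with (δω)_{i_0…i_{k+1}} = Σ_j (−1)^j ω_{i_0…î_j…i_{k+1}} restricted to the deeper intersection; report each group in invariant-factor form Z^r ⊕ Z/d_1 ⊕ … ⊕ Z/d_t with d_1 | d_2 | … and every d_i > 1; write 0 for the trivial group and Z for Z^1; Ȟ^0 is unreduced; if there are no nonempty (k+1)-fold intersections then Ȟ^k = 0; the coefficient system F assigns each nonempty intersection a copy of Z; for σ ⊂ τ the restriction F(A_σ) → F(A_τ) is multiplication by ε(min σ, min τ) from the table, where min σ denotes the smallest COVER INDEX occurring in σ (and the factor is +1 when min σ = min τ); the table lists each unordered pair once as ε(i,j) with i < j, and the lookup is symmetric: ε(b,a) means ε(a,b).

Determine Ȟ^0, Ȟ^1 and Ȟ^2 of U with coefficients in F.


nerve of the cover:
  A12={s} A13={r,t} A14={q} A15={w} A23={p} A45={u}
C dims 5,6; δ0: rk 5, SNF 1^4·2
Ȟ^0 = (5 − 5) − 0 = 0, so Ȟ^0 ≅ 0
Ȟ^1 = (6 − 0) − 5 = 1 plus torsion [2], so Ȟ^1 ≅ Z ⊕ Z/2
Ȟ^2 = (0 − 0) − 0 = 0, so Ȟ^2 ≅ 0

Ȟ^0 = 0, Ȟ^1 = Z ⊕ Z/2, Ȟ^2 = 0
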